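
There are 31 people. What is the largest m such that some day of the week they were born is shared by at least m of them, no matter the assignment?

There are 7 possible values for day of the week they were born. With 31 people and 7 categories, by pigeonhole: ceiling(31/7).

Final answer: 5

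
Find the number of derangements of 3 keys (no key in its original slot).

D(n) = (n-1)(D(n-1) + D(n-2)), D(0)=1, D(1)=0.
D(2) = 1 x (0 + 1) = 1
D(3) = 2 x (D(2) + D(1)) = 2 x (1 + 0)

Final answer: D(3) = 2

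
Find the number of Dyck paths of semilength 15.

Total monotonic paths to (15,15): C(30,15) = 155117520.
Reflecting each bad path at its first crossing gives a bijection with paths to (14,16): C(30,16) = 145422675.
Valid Dyck paths: 155117520 - 145422675.
(These counts are the Catalan numbers.)

Final answer: C_{15} = 9694845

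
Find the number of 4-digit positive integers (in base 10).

These are the integers in [10^3, 10^4), so the count is 10^4 - 10^3 = 9 x 10^3.

Final answer: 9000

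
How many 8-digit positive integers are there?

These are the integers in [10^7, 10^8), so the count is 10^8 - 10^7 = 9 x 10^7.

Final answer: 90000000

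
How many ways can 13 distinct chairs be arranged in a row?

The number of ways to arrange 13 distinct objects is 13!.

Final answer: 13! = 6227020800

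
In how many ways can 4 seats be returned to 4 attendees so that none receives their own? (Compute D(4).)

Derangements satisfy D(n) = (n-1)(D(n-1) + D(n-2)), starting from D(0)=1, D(1)=0.
D(2) = 1 x (0 + 1) = 1
D(3) = 2 x (1 + 0) = 2
D(4) = 3 x (D(3) + D(2)) = 3 x (2 + 1)

Final answer: D(4) = 9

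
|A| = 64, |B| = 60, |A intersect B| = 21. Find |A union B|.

|A union B| = |A| + |B| - |A intersect B| = 64 + 60 - 21.

Final answer: 103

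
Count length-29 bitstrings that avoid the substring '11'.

A valid string ends in 0 (append to any length-(n-1) valid string) or in 01 (append to any length-(n-2) valid string), so a(n) = a(n-1) + a(n-2) with a(1)=2, a(2)=3.
Building up term by term: a(1)=2, a(2)=3, a(3)=5, a(4)=8, a(5)=13, a(6)=21, a(7)=34, a(8)=55, a(9)=89, a(10)=144, a(11)=233, a(12)=377, a(13)=610, a(14)=987, a(15)=1597, a(16)=2584, a(17)=4181, a(18)=6765, a(19)=10946, a(20)=17711, a(21)=28657, a(22)=46368, a(23)=75025, a(24)=121393, a(25)=196418, a(26)=317811, a(27)=514229, a(28)=832040, a(29)=1346269.

Final answer: 1346269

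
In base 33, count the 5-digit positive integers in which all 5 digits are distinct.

First digit: 32 (nonzero). Second: 32 (not first). Third: 31, etc.
Total: 32 x 32 x 31 x 30 x 29.

Final answer: 27617280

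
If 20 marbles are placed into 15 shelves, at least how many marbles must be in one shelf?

By the pigeonhole principle: ceiling(20/15).

Final answer: 2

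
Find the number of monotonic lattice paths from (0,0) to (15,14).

Each path has 15 right steps and 14 up steps in some order (29 steps total).
Choose which 14 of the 29 steps are up: C(29,14).

Final answer: C(29,14) = 77558760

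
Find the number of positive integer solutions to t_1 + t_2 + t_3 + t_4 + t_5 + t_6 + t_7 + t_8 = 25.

Substitute t'_i = t_i - 1 (so t'_i >= 0). Then sum t'_i = 25 - 8 = 17.
Stars and bars: C(17+8-1, 8-1) = C(24,7).

Final answer: C(24,7) = 346104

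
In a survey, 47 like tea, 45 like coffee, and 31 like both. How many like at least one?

|A union B| = |A| + |B| - |A intersect B| = 47 + 45 - 31.

Final answer: 61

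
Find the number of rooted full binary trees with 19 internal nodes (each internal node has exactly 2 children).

The structures are counted by the Catalan number C_n. Here n = 19.
Using C_0 = 1 and C_(k+1) = C_k x 2(2k+1)/(k+2), build up term by term: C_1=1, C_2=2, C_3=5, C_4=14, C_5=42, C_6=132, C_7=429, C_8=1430, C_9=4862, C_10=16796, C_11=58786, C_12=208012, C_13=742900, C_14=2674440, C_15=9694845, C_16=35357670, C_17=129644790, C_18=477638700, C_19=1767263190.

Final answer: C_{19} = 1767263190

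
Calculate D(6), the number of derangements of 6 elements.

Use the recurrence D(n) = (n-1)(D(n-1) + D(n-2)) with D(0)=1, D(1)=0.
Building up: D(2)=1, D(3)=2, D(4)=9, D(5)=44.
D(6) = 5 x (D(5) + D(4)) = 5 x (44 + 9).

Final answer: D(6) = 265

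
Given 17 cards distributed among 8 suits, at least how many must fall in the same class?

By pigeonhole with 17 objects and 8 categories: ceiling(17/8).

Final answer: 3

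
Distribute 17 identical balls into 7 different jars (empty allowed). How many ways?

Stars and bars: C(n+k-1, k-1) = C(23,6).

Final answer: C(23,6) = 100947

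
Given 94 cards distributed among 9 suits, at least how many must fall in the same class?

By pigeonhole with 94 objects and 9 categories: ceiling(94/9).

Final answer: 11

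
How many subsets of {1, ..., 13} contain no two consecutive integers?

Condition on whether n belongs to the subset: if not, any valid subset of {1, ..., n-1} works (a(n-1)); if so, n-1 is excluded and the rest is a valid subset of {1, ..., n-2} (a(n-2)). Hence a(n) = a(n-1) + a(n-2), a(1)=2, a(2)=3.
Building up term by term: a(1)=2, a(2)=3, a(3)=5, a(4)=8, a(5)=13, a(6)=21, a(7)=34, a(8)=55, a(9)=89, a(10)=144, a(11)=233, a(12)=377, a(13)=610.

Final answer: 610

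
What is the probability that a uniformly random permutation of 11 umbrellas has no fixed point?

Derangements satisfy D(n) = (n-1)(D(n-1) + D(n-2)), starting from D(0)=1, D(1)=0.
Building up: D(2)=1, D(3)=2, D(4)=9, D(5)=44, D(6)=265, D(7)=1854, D(8)=14833, D(9)=133496, D(10)=1334961, D(11)=14684570.
Total arrangements: 11! = 39916800.
Probability = D(11)/11! = 1468457/3991680.

Final answer: D(11)/11! = 14684570/39916800 = 0.367879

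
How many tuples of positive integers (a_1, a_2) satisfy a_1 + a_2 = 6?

Substitute a'_i = a_i - 1 (so a'_i >= 0). Then sum a'_i = 6 - 2 = 4.
Stars and bars: C(4+2-1, 2-1) = C(5,1).

Final answer: C(5,1) = 5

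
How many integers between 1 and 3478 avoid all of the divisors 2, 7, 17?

|div by 2|=1739, |div by 7|=496, |div by 17|=204.
|div by 2&7|=248, |div by 2&17|=102, |div by 7&17|=29, |div by all|=14.
By inclusion-exclusion, divisible by at least one: 1739+496+204-248-102-29+14 = 2074.
Not divisible by any: 3478 - 2074.

Final answer: 1404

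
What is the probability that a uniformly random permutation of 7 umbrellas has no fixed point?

Use the recurrence D(n) = (n-1)(D(n-1) + D(n-2)) with D(0)=1, D(1)=0.
Building up: D(2)=1, D(3)=2, D(4)=9, D(5)=44, D(6)=265, D(7)=1854.
Total arrangements: 7! = 5040.
Probability = D(7)/7! = 103/280.

Final answer: D(7)/7! = 1854/5040 = 0.367857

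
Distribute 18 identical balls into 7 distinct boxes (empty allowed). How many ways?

Stars and bars: C(n+k-1, k-1) = C(24,6).

Final answer: C(24,6) = 134596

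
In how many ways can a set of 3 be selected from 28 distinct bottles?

C(28,3) = 28!/(3! x 25!).

Final answer: \binom{28}{3} = 3276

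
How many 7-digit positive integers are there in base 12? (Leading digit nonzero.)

These are the integers in [12^6, 12^7), so the count is 12^7 - 12^6 = 11 x 12^6.

Final answer: 32845824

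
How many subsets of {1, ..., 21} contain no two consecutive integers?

Condition on whether n belongs to the subset: if not, any valid subset of {1, ..., n-1} works (a(n-1)); if so, n-1 is excluded and the rest is a valid subset of {1, ..., n-2} (a(n-2)). Hence a(n) = a(n-1) + a(n-2), a(1)=2, a(2)=3.
Computing successive values: a(1)=2, a(2)=3, a(3)=5, a(4)=8, a(5)=13, a(6)=21, a(7)=34, a(8)=55, a(9)=89, a(10)=144, a(11)=233, a(12)=377, a(13)=610, a(14)=987, a(15)=1597, a(16)=2584, a(17)=4181, a(18)=6765, a(19)=10946, a(20)=17711, a(21)=28657.

Final answer: 28657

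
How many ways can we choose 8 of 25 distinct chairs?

C(25,8) = 25!/(8! x (25-8)!).

Final answer: C(25,8) = 1081575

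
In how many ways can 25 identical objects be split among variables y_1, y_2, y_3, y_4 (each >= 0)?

Stars and bars with 25 stars and 3 bars:
C(25+4-1, 4-1) = C(28,3).

Final answer: C(28,3) = 3276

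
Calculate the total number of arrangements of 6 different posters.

The number of ways to arrange 6 distinct objects is 6!.

Final answer: 6! = 720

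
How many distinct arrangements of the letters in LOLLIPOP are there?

Letters (I:1, L:3, O:2, P:2). Total letters: 8.
Permutations = 8!/(3! x 2! x 2!).

Final answer: 1680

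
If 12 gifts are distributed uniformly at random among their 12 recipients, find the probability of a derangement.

Derangements satisfy D(n) = (n-1)(D(n-1) + D(n-2)), starting from D(0)=1, D(1)=0.
Building up: D(2)=1, D(3)=2, D(4)=9, D(5)=44, D(6)=265, D(7)=1854, D(8)=14833, D(9)=133496, D(10)=1334961, D(11)=14684570, D(12)=176214841.
Total arrangements: 12! = 479001600.
Probability = D(12)/12! = 16019531/43545600.

Final answer: D(12)/12! = 176214841/479001600 = 0.367879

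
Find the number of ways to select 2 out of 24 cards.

C(24,2) = 24!/(2! x (24-2)!).

Final answer: C(24,2) = 276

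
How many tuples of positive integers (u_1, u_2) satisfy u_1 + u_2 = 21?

Substitute u'_i = u_i - 1 (so u'_i >= 0). Then sum u'_i = 21 - 2 = 19.
Stars and bars: C(19+2-1, 2-1) = C(20,1).

Final answer: C(20,1) = 20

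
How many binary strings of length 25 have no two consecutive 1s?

Classify by the final bit: ...0 gives a(n-1) strings, ...01 gives a(n-2) strings. Thus a(n) = a(n-1) + a(n-2) with a(1)=2, a(2)=3.
Iterating the recurrence: a(1)=2, a(2)=3, a(3)=5, a(4)=8, a(5)=13, a(6)=21, a(7)=34, a(8)=55, a(9)=89, a(10)=144, a(11)=233, a(12)=377, a(13)=610, a(14)=987, a(15)=1597, a(16)=2584, a(17)=4181, a(18)=6765, a(19)=10946, a(20)=17711, a(21)=28657, a(22)=46368, a(23)=75025, a(24)=121393, a(25)=196418.

Final answer: 196418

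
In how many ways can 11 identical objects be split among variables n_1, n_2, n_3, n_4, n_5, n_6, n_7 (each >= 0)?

Stars and bars with 11 stars and 6 bars:
C(11+7-1, 7-1) = C(17,6).

Final answer: C(17,6) = 12376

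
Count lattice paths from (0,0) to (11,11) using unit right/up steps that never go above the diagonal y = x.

Total monotonic paths to (11,11): C(22,11) = 705432.
Reflecting each bad path at its first crossing gives a bijection with paths to (10,12): C(22,12) = 646646.
Valid Dyck paths: 705432 - 646646.
(Check: C(22,11) - C(22,12) = C(22,11)/12, the Catalan number C_{11}.)

Final answer: C_{11} = 58786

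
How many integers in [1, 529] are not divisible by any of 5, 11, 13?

|div by 5|=105, |div by 11|=48, |div by 13|=40.
|div by 5&11|=9, |div by 5&13|=8, |div by 11&13|=3, |div by all|=0.
By inclusion-exclusion, divisible by at least one: 105+48+40-9-8-3+0 = 173.
Not divisible by any: 529 - 173.

Final answer: 356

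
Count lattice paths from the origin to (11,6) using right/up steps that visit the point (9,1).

Paths (0,0)->(9,1): C(10,1) = 10.
Paths (9,1)->(11,6): C(7,5) = 21.
By multiplication principle: 10 x 21.

Final answer: 210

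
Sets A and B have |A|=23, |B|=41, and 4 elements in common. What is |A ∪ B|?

|A union B| = |A| + |B| - |A intersect B| = 23 + 41 - 4.

Final answer: 60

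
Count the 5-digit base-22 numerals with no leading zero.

Leading digit: 21 options (nonzero). Other 4 digit(s): 22 options each.
Total: 21 x 22^4.

Final answer: 4919376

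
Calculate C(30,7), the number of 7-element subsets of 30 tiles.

C(30,7) = 30!/(7! x 23!).

Final answer: \binom{30}{7} = 2035800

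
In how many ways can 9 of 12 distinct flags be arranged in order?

P(12,9) = 12!/(12-9)! = 12!/3!.

Final answer: P(12,9) = 79833600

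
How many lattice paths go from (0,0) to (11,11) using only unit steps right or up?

Each path has 11 right steps and 11 up steps in some order (22 steps total).
Choose which 11 of the 22 steps are up: C(22,11).

Final answer: C(22,11) = 705432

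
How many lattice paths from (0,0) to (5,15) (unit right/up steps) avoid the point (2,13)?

Total paths to (5,15): C(20,15) = 15504.
Paths through (2,13): C(15,13) x C(5,2) = 1050.
Avoiding (2,13): 15504 - 1050.

Final answer: 14454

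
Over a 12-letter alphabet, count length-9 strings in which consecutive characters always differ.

First character: 12 choices. Each subsequent: 11 choices (must differ from the previous one).
Total: 12 x 11^8.

Final answer: 12 x 11^{8} = 2572306572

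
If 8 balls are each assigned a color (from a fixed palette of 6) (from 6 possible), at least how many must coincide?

There are 6 possible values for color (from a fixed palette of 6). With 8 balls and 6 categories, by pigeonhole: ceiling(8/6).

Final answer: 2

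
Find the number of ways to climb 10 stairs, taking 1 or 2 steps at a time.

Let f(n) be the number of climbs. Removing the last move (1 or 2 steps) gives f(n) = f(n-1) + f(n-2); base cases f(1)=1, f(2)=2.
Computing successive values: f(1)=1, f(2)=2, f(3)=3, f(4)=5, f(5)=8, f(6)=13, f(7)=21, f(8)=34, f(9)=55, f(10)=89.

Final answer: 89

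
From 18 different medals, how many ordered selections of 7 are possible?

P(18,7) = 18!/(18-7)! = 18!/11!.

Final answer: P(18,7) = 160392960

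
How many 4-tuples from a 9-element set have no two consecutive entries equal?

First character: 9 choices. Each subsequent: 8 choices (must differ from the previous one).
Total: 9 x 8^3.

Final answer: 9 x 8^{3} = 4608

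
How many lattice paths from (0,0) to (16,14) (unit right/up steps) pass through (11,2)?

Paths (0,0)->(11,2): C(13,2) = 78.
Paths (11,2)->(16,14): C(17,12) = 6188.
By multiplication principle: 78 x 6188.

Final answer: 482664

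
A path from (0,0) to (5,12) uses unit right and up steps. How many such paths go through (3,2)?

Paths (0,0)->(3,2): C(5,2) = 10.
Paths (3,2)->(5,12): C(12,10) = 66.
By multiplication principle: 10 x 66.

Final answer: 660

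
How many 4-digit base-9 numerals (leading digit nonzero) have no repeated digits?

First digit: 8 (nonzero). Second: 8 (not first). Third: 7, etc.
Total: 8 x 8 x 7 x 6.

Final answer: 2688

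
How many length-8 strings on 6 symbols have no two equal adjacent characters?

First character: 6 choices. Each subsequent: 5 choices (must differ from the previous one).
Total: 6 x 5^7.

Final answer: 6 x 5^{7} = 468750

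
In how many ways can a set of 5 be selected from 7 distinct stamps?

C(7,5) = 7!/(5! x (7-5)!).

Final answer: C(7,5) = 21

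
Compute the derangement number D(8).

Derangements satisfy D(n) = (n-1)(D(n-1) + D(n-2)), starting from D(0)=1, D(1)=0.
D(2) = 1 x (0 + 1) = 1
D(3) = 2 x (1 + 0) = 2
D(4) = 3 x (2 + 1) = 9
D(5) = 4 x (9 + 2) = 44
D(6) = 5 x (44 + 9) = 265
D(7) = 6 x (265 + 44) = 1854
D(8) = 7 x (D(7) + D(6)) = 7 x (1854 + 265)

Final answer: D(8) = 14833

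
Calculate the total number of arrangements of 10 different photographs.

The number of ways to arrange 10 distinct objects is 10!.

Final answer: 10! = 3628800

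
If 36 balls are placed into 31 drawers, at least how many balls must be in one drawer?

By the pigeonhole principle: ceiling(36/31).

Final answer: 2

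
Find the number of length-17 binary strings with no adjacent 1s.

Classify by the final bit: ...0 gives a(n-1) strings, ...01 gives a(n-2) strings. Thus a(n) = a(n-1) + a(n-2) with a(1)=2, a(2)=3.
Computing successive values: a(1)=2, a(2)=3, a(3)=5, a(4)=8, a(5)=13, a(6)=21, a(7)=34, a(8)=55, a(9)=89, a(10)=144, a(11)=233, a(12)=377, a(13)=610, a(14)=987, a(15)=1597, a(16)=2584, a(17)=4181.

Final answer: 4181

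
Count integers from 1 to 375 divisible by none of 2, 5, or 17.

|div by 2|=187, |div by 5|=75, |div by 17|=22.
|div by 2&5|=37, |div by 2&17|=11, |div by 5&17|=4, |div by all|=2.
By inclusion-exclusion, divisible by at least one: 187+75+22-37-11-4+2 = 234.
Not divisible by any: 375 - 234.

Final answer: 141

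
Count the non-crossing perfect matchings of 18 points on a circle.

This is counted by the nth Catalan number C_n. Here n = 18/2 = 9.
Using C_0 = 1 and C_(k+1) = C_k x 2(2k+1)/(k+2), build up term by term: C_1=1, C_2=2, C_3=5, C_4=14, C_5=42, C_6=132, C_7=429, C_8=1430, C_9=4862.

Final answer: C_{9} = 4862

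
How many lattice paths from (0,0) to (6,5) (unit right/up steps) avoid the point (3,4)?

Total paths to (6,5): C(11,5) = 462.
Paths through (3,4): C(7,4) x C(4,1) = 140.
Avoiding (3,4): 462 - 140.

Final answer: 322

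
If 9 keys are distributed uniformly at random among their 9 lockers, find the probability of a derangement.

Derangements satisfy D(n) = (n-1)(D(n-1) + D(n-2)), starting from D(0)=1, D(1)=0.
Building up: D(2)=1, D(3)=2, D(4)=9, D(5)=44, D(6)=265, D(7)=1854, D(8)=14833, D(9)=133496.
Total arrangements: 9! = 362880.
Probability = D(9)/9! = 16687/45360.

Final answer: D(9)/9! = 133496/362880 = 0.367879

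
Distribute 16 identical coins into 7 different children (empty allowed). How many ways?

Stars and bars: C(n+k-1, k-1) = C(22,6).

Final answer: C(22,6) = 74613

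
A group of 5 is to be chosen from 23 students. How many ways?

C(23,5) = 23!/(5! x 18!).

Final answer: \binom{23}{5} = 33649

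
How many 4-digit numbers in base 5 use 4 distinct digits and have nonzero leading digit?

The leading digit has 4 choices (anything but zero); the next has 4 (anything but the first), then 3, and so on, one fewer each time.
Total: 4 x 4 x 3 x 2.

Final answer: 96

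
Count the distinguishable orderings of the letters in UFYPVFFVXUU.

Letters (F:3, P:1, U:3, V:2, X:1, Y:1). Total letters: 11.
Permutations = 11!/(3! x 3! x 2!).

Final answer: 554400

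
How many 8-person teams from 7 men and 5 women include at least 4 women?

Sum over valid woman counts:
C(5,4)C(7,4) = 175
C(5,5)C(7,3) = 35
Total: 175 + 35.

Final answer: 210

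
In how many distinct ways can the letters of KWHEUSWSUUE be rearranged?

Letters (E:2, H:1, K:1, S:2, U:3, W:2). Total letters: 11.
Permutations = 11!/(3! x 2! x 2! x 2!).

Final answer: 831600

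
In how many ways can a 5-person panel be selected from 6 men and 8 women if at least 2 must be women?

Sum over valid woman counts:
C(8,2)C(6,3) = 560
C(8,3)C(6,2) = 840
C(8,4)C(6,1) = 420
C(8,5)C(6,0) = 56
Total: 560 + 840 + 420 + 56.

Final answer: 1876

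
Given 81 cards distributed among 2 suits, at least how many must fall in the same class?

By pigeonhole with 81 objects and 2 categories: ceiling(81/2).

Final answer: 41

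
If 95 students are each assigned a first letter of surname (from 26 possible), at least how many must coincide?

There are 26 possible values for first letter of surname. With 95 students and 26 categories, by pigeonhole: ceiling(95/26).

Final answer: 4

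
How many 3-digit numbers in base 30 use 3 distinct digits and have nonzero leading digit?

First digit: 29 (nonzero). Second: 29 (not first). Third: 28, etc.
Total: 29 x 29 x 28.

Final answer: 23548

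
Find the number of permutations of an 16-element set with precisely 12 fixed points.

Choose which 12 elements are fixed: C(16,12) = 1820.
Derange the remaining 4 using D(j) = (j-1)(D(j-1) + D(j-2)), D(0)=1, D(1)=0: D(2)=1, D(3)=2, D(4)=9.
Total: 1820 x 9.

Final answer: C(16,12) D(4) = 16380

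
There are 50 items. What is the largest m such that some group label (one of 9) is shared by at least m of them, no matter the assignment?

There are 9 possible values for group label (one of 9). With 50 items and 9 categories, by pigeonhole: ceiling(50/9).

Final answer: 6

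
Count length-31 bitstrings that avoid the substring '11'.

Let a(n) count valid strings. If the last bit is 0 the prefix is any valid string of length n-1; if it is 1 the string must end in 01 with a valid prefix of length n-2. So a(n) = a(n-1) + a(n-2), a(1)=2, a(2)=3.
Computing successive values: a(1)=2, a(2)=3, a(3)=5, a(4)=8, a(5)=13, a(6)=21, a(7)=34, a(8)=55, a(9)=89, a(10)=144, a(11)=233, a(12)=377, a(13)=610, a(14)=987, a(15)=1597, a(16)=2584, a(17)=4181, a(18)=6765, a(19)=10946, a(20)=17711, a(21)=28657, a(22)=46368, a(23)=75025, a(24)=121393, a(25)=196418, a(26)=317811, a(27)=514229, a(28)=832040, a(29)=1346269, a(30)=2178309, a(31)=3524578.

Final answer: 3524578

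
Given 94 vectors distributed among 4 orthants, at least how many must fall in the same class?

By pigeonhole with 94 objects and 4 categories: ceiling(94/4).

Final answer: 24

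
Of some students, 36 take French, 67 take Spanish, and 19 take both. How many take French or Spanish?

|A union B| = |A| + |B| - |A intersect B| = 36 + 67 - 19.

Final answer: 84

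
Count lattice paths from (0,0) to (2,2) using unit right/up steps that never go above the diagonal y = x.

Total monotonic paths to (2,2): C(4,2) = 6.
By the reflection principle, paths that go above the diagonal number C(4,3) = 4.
Valid Dyck paths: 6 - 4.
(Equivalently, C_{2} = C(4,2)/3 = 6/3.)

Final answer: C_{2} = 2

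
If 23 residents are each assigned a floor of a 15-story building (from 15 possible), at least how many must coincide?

There are 15 possible values for floor of a 15-story building. With 23 residents and 15 categories, by pigeonhole: ceiling(23/15).

Final answer: 2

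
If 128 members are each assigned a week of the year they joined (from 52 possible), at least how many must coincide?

There are 52 possible values for week of the year they joined. With 128 members and 52 categories, by pigeonhole: ceiling(128/52).

Final answer: 3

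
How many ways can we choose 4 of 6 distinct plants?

C(6,4) = 6!/(4! x (6-4)!).

Final answer: C(6,4) = 15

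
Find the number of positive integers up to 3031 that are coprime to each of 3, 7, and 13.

|div by 3|=1010, |div by 7|=433, |div by 13|=233.
|div by 3&7|=144, |div by 3&13|=77, |div by 7&13|=33, |div by all|=11.
By inclusion-exclusion, divisible by at least one: 1010+433+233-144-77-33+11 = 1433.
Not divisible by any: 3031 - 1433.

Final answer: 1598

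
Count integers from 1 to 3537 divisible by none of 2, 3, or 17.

|div by 2|=1768, |div by 3|=1179, |div by 17|=208.
|div by 2&3|=589, |div by 2&17|=104, |div by 3&17|=69, |div by all|=34.
By inclusion-exclusion, divisible by at least one: 1768+1179+208-589-104-69+34 = 2427.
Not divisible by any: 3537 - 2427.

Final answer: 1110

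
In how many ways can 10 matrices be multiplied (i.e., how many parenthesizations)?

This is counted by the nth Catalan number C_n. Here n = 10 - 1 = 9.
C_n = C(2n,n) - C(2n,n+1), so C_{9} = C(18,9) - C(18,10) = 48620 - 43758.

Final answer: C_{9} = 4862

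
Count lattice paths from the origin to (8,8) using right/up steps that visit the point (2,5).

Paths (0,0)->(2,5): C(7,5) = 21.
Paths (2,5)->(8,8): C(9,3) = 84.
By multiplication principle: 21 x 84.

Final answer: 1764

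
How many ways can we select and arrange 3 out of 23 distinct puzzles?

P(23,3) = 23!/(23-3)! = 23!/20!.

Final answer: P(23,3) = 10626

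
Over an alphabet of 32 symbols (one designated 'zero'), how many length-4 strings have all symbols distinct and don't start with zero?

The leading digit has 31 choices (anything but zero); the next has 31 (anything but the first), then 30, and so on, one fewer each time.
Total: 31 x 31 x 30 x 29.

Final answer: 836070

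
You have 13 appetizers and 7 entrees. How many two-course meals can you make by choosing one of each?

By the multiplication principle: 13 x 7.

Final answer: 91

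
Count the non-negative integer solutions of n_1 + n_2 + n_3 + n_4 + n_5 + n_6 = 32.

Stars and bars with 32 stars and 5 bars:
C(32+6-1, 6-1) = C(37,5).

Final answer: C(37,5) = 435897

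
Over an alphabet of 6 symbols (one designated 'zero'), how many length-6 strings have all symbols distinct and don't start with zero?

First digit: 5 (nonzero). Second: 5 (not first). Third: 4, etc.
Total: 5 x 5 x 4 x 3 x 2 x 1.

Final answer: 600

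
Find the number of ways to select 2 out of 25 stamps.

C(25,2) = 25!/(2! x (25-2)!).

Final answer: C(25,2) = 300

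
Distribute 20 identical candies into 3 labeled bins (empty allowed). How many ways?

Stars and bars: C(n+k-1, k-1) = C(22,2).

Final answer: C(22,2) = 231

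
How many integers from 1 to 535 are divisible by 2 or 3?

Multiples of 2: 267. Multiples of 3: 178. Of both (lcm=6): 89.
By inclusion-exclusion: 267 + 178 - 89.

Final answer: 356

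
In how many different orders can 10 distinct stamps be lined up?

The number of ways to arrange 10 distinct objects is 10!.

Final answer: 10! = 3628800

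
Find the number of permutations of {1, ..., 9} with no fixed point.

Derangements satisfy D(n) = (n-1)(D(n-1) + D(n-2)), starting from D(0)=1, D(1)=0.
D(2) = 1 x (0 + 1) = 1
D(3) = 2 x (1 + 0) = 2
D(4) = 3 x (2 + 1) = 9
D(5) = 4 x (9 + 2) = 44
D(6) = 5 x (44 + 9) = 265
D(7) = 6 x (265 + 44) = 1854
D(8) = 7 x (1854 + 265) = 14833
D(9) = 8 x (D(8) + D(7)) = 8 x (14833 + 1854)

Final answer: D(9) = 133496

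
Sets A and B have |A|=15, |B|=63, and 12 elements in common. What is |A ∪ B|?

|A union B| = |A| + |B| - |A intersect B| = 15 + 63 - 12.

Final answer: 66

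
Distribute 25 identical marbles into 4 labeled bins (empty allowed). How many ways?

Stars and bars: C(n+k-1, k-1) = C(28,3).

Final answer: C(28,3) = 3276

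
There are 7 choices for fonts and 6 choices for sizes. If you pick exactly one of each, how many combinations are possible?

By the multiplication principle: 7 x 6.

Final answer: 42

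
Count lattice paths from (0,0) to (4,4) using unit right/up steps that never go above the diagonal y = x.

Total monotonic paths to (4,4): C(8,4) = 70.
Reflecting each bad path at its first crossing gives a bijection with paths to (3,5): C(8,5) = 56.
Valid Dyck paths: 70 - 56.
(Check: C(8,4) - C(8,5) = C(8,4)/5, the Catalan number C_{4}.)

Final answer: C_{4} = 14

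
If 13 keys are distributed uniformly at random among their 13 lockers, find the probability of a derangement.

Derangements satisfy D(n) = (n-1)(D(n-1) + D(n-2)), starting from D(0)=1, D(1)=0.
Building up: D(2)=1, D(3)=2, D(4)=9, D(5)=44, D(6)=265, D(7)=1854, D(8)=14833, D(9)=133496, D(10)=1334961, D(11)=14684570, D(12)=176214841, D(13)=2290792932.
Total arrangements: 13! = 6227020800.
Probability = D(13)/13! = 63633137/172972800.

Final answer: D(13)/13! = 2290792932/6227020800 = 0.367879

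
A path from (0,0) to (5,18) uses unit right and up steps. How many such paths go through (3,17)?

Paths (0,0)->(3,17): C(20,17) = 1140.
Paths (3,17)->(5,18): C(3,1) = 3.
By multiplication principle: 1140 x 3.

Final answer: 3420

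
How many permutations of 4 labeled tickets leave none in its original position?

Use the recurrence D(n) = (n-1)(D(n-1) + D(n-2)) with D(0)=1, D(1)=0.
D(2) = 1 x (0 + 1) = 1
D(3) = 2 x (1 + 0) = 2
D(4) = 3 x (D(3) + D(2)) = 3 x (2 + 1)

Final answer: D(4) = 9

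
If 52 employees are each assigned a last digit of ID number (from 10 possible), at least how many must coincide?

There are 10 possible values for last digit of ID number. With 52 employees and 10 categories, by pigeonhole: ceiling(52/10).

Final answer: 6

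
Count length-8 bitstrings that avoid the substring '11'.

Let a(n) count valid strings. If the last bit is 0 the prefix is any valid string of length n-1; if it is 1 the string must end in 01 with a valid prefix of length n-2. So a(n) = a(n-1) + a(n-2), a(1)=2, a(2)=3.
Iterating the recurrence: a(1)=2, a(2)=3, a(3)=5, a(4)=8, a(5)=13, a(6)=21, a(7)=34, a(8)=55.

Final answer: 55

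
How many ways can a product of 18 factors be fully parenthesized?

This is a standard Catalan-number count: the answer is C_n. Here n = 18 - 1 = 17.
Using C_0 = 1 and C_(k+1) = C_k x 2(2k+1)/(k+2), build up term by term: C_1=1, C_2=2, C_3=5, C_4=14, C_5=42, C_6=132, C_7=429, C_8=1430, C_9=4862, C_10=16796, C_11=58786, C_12=208012, C_13=742900, C_14=2674440, C_15=9694845, C_16=35357670, C_17=129644790.

Final answer: C_{17} = 129644790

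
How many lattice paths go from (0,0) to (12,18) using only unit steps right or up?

Each path has 12 right steps and 18 up steps in some order (30 steps total).
Choose which 18 of the 30 steps are up: C(30,18).

Final answer: C(30,18) = 86493225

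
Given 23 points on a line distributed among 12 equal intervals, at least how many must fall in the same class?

By pigeonhole with 23 objects and 12 categories: ceiling(23/12).

Final answer: 2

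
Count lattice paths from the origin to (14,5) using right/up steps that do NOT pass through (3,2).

Total paths to (14,5): C(19,5) = 11628.
Paths through (3,2): C(5,2) x C(14,3) = 3640.
Avoiding (3,2): 11628 - 3640.

Final answer: 7988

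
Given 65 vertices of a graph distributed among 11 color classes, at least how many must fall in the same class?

By pigeonhole with 65 objects and 11 categories: ceiling(65/11).

Final answer: 6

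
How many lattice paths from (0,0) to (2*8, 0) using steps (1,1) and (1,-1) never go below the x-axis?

Total monotonic paths to (8,8): C(16,8) = 12870.
By the reflection principle, paths that go above the diagonal number C(16,9) = 11440.
Valid Dyck paths: 12870 - 11440.
(Check: C(16,8) - C(16,9) = C(16,8)/9, the Catalan number C_{8}.)

Final answer: C_{8} = 1430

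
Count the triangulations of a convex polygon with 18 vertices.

This is counted by the nth Catalan number C_n. Here n = 18 - 2 = 16.
C_n = (2n)!/(n!(n+1)!), so C_{16} = 32!/(16! x 17!) = C(32,16)/17 = 601080390/17.

Final answer: C_{16} = 35357670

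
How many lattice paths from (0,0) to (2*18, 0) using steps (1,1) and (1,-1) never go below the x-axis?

Total monotonic paths to (18,18): C(36,18) = 9075135300.
By the reflection principle, paths that go above the diagonal number C(36,19) = 8597496600.
Valid Dyck paths: 9075135300 - 8597496600.
(These counts are the Catalan numbers.)

Final answer: C_{18} = 477638700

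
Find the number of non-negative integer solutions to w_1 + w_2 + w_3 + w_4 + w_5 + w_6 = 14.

Stars and bars with 14 stars and 5 bars:
C(14+6-1, 6-1) = C(19,5).

Final answer: C(19,5) = 11628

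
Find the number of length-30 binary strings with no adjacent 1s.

Classify by the final bit: ...0 gives a(n-1) strings, ...01 gives a(n-2) strings. Thus a(n) = a(n-1) + a(n-2) with a(1)=2, a(2)=3.
Computing successive values: a(1)=2, a(2)=3, a(3)=5, a(4)=8, a(5)=13, a(6)=21, a(7)=34, a(8)=55, a(9)=89, a(10)=144, a(11)=233, a(12)=377, a(13)=610, a(14)=987, a(15)=1597, a(16)=2584, a(17)=4181, a(18)=6765, a(19)=10946, a(20)=17711, a(21)=28657, a(22)=46368, a(23)=75025, a(24)=121393, a(25)=196418, a(26)=317811, a(27)=514229, a(28)=832040, a(29)=1346269, a(30)=2178309.

Final answer: 2178309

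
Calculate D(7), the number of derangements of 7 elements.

Derangements satisfy D(n) = (n-1)(D(n-1) + D(n-2)), starting from D(0)=1, D(1)=0.
D(2) = 1 x (0 + 1) = 1
D(3) = 2 x (1 + 0) = 2
D(4) = 3 x (2 + 1) = 9
D(5) = 4 x (9 + 2) = 44
D(6) = 5 x (44 + 9) = 265
D(7) = 6 x (D(6) + D(5)) = 6 x (265 + 44)

Final answer: D(7) = 1854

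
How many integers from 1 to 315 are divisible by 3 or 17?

Multiples of 3: 105. Multiples of 17: 18. Of both (lcm=51): 6.
By inclusion-exclusion: 105 + 18 - 6.

Final answer: 117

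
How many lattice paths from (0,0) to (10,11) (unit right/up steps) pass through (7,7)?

Paths (0,0)->(7,7): C(14,7) = 3432.
Paths (7,7)->(10,11): C(7,4) = 35.
By multiplication principle: 3432 x 35.

Final answer: 120120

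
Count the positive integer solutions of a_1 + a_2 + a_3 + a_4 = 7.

Substitute a'_i = a_i - 1 (so a'_i >= 0). Then sum a'_i = 7 - 4 = 3.
Stars and bars: C(3+4-1, 4-1) = C(6,3).

Final answer: C(6,3) = 20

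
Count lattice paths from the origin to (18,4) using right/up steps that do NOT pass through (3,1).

Total paths to (18,4): C(22,4) = 7315.
Paths through (3,1): C(4,1) x C(18,3) = 3264.
Avoiding (3,1): 7315 - 3264.

Final answer: 4051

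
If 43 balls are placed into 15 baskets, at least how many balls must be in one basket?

By the pigeonhole principle: ceiling(43/15).

Final answer: 3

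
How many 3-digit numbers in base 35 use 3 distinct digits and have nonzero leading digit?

The leading digit has 34 choices (anything but zero); the next has 34 (anything but the first), then 33, and so on, one fewer each time.
Total: 34 x 34 x 33.

Final answer: 38148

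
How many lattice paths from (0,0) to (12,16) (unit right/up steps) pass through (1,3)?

Paths (0,0)->(1,3): C(4,3) = 4.
Paths (1,3)->(12,16): C(24,13) = 2496144.
By multiplication principle: 4 x 2496144.

Final answer: 9984576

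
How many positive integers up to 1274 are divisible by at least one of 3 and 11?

Multiples of 3: 424. Multiples of 11: 115. Of both (lcm=33): 38.
By inclusion-exclusion: 424 + 115 - 38.

Final answer: 501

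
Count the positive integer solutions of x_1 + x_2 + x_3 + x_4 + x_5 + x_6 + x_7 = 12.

Substitute x'_i = x_i - 1 (so x'_i >= 0). Then sum x'_i = 12 - 7 = 5.
Stars and bars: C(5+7-1, 7-1) = C(11,6).

Final answer: C(11,6) = 462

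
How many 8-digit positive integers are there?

The leading digit cannot be 0 (9 options); the other 7 digits can be anything (10 options each).
Total: 9 x 10^7.

Final answer: 90000000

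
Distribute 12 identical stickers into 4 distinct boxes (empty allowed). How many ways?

Stars and bars: C(n+k-1, k-1) = C(15,3).

Final answer: C(15,3) = 455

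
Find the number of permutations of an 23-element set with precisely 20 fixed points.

Choose which 20 elements are fixed: C(23,20) = 1771.
Derange the remaining 3 using D(j) = (j-1)(D(j-1) + D(j-2)), D(0)=1, D(1)=0: D(2)=1, D(3)=2.
Total: 1771 x 2.

Final answer: C(23,20) D(3) = 3542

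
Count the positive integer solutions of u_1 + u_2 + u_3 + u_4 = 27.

Substitute u'_i = u_i - 1 (so u'_i >= 0). Then sum u'_i = 27 - 4 = 23.
Stars and bars: C(23+4-1, 4-1) = C(26,3).

Final answer: C(26,3) = 2600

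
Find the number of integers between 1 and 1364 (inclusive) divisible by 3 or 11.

Multiples of 3: 454. Multiples of 11: 124. Of both (lcm=33): 41.
By inclusion-exclusion: 454 + 124 - 41.

Final answer: 537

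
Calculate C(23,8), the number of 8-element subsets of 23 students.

C(23,8) = 23!/(8! x 15!).

Final answer: \binom{23}{8} = 490314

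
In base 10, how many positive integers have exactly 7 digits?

These are the integers in [10^6, 10^7), so the count is 10^7 - 10^6 = 9 x 10^6.

Final answer: 9000000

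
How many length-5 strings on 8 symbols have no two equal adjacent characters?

First character: 8 choices. Each subsequent: 7 choices (must differ from the previous one).
Total: 8 x 7^4.

Final answer: 8 x 7^{4} = 19208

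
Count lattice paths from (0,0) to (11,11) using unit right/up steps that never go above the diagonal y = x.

Total monotonic paths to (11,11): C(22,11) = 705432.
A path is bad iff it touches y = x + 1; reflecting its initial segment maps bad paths bijectively onto all paths to (10,12), of which there are C(22,12) = 646646.
Valid Dyck paths: 705432 - 646646.
(This is the Catalan number C_{11}.)

Final answer: C_{11} = 58786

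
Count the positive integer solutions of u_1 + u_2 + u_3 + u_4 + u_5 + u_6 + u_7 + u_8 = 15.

Substitute u'_i = u_i - 1 (so u'_i >= 0). Then sum u'_i = 15 - 8 = 7.
Stars and bars: C(7+8-1, 8-1) = C(14,7).

Final answer: C(14,7) = 3432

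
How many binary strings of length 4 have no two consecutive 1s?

A valid string ends in 0 (append to any length-(n-1) valid string) or in 01 (append to any length-(n-2) valid string), so a(n) = a(n-1) + a(n-2) with a(1)=2, a(2)=3.
Iterating the recurrence: a(1)=2, a(2)=3, a(3)=5, a(4)=8.

Final answer: 8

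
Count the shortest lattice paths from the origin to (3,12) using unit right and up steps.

Each path has 3 right steps and 12 up steps in some order (15 steps total).
Choose which 12 of the 15 steps are up: C(15,12).

Final answer: C(15,12) = 455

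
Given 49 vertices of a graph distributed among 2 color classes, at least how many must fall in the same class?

By pigeonhole with 49 objects and 2 categories: ceiling(49/2).

Final answer: 25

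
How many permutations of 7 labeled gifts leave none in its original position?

Derangements satisfy D(n) = (n-1)(D(n-1) + D(n-2)), starting from D(0)=1, D(1)=0.
D(2) = 1 x (0 + 1) = 1
D(3) = 2 x (1 + 0) = 2
D(4) = 3 x (2 + 1) = 9
D(5) = 4 x (9 + 2) = 44
D(6) = 5 x (44 + 9) = 265
D(7) = 6 x (D(6) + D(5)) = 6 x (265 + 44)

Final answer: D(7) = 1854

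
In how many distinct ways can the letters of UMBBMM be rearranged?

Letters (B:2, M:3, U:1). Total letters: 6.
Permutations = 6!/(3! x 2!).

Final answer: 60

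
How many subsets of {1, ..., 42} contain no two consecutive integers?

Condition on whether n belongs to the subset: if not, any valid subset of {1, ..., n-1} works (a(n-1)); if so, n-1 is excluded and the rest is a valid subset of {1, ..., n-2} (a(n-2)). Hence a(n) = a(n-1) + a(n-2), a(1)=2, a(2)=3.
Building up term by term: a(1)=2, a(2)=3, a(3)=5, a(4)=8, a(5)=13, a(6)=21, a(7)=34, a(8)=55, a(9)=89, a(10)=144, a(11)=233, a(12)=377, a(13)=610, a(14)=987, a(15)=1597, a(16)=2584, a(17)=4181, a(18)=6765, a(19)=10946, a(20)=17711, a(21)=28657, a(22)=46368, a(23)=75025, a(24)=121393, a(25)=196418, a(26)=317811, a(27)=514229, a(28)=832040, a(29)=1346269, a(30)=2178309, a(31)=3524578, a(32)=5702887, a(33)=9227465, a(34)=14930352, a(35)=24157817, a(36)=39088169, a(37)=63245986, a(38)=102334155, a(39)=165580141, a(40)=267914296, a(41)=433494437, a(42)=701408733.

Final answer: 701408733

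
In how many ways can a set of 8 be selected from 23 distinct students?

C(23,8) = 23!/(8! x (23-8)!).

Final answer: C(23,8) = 490314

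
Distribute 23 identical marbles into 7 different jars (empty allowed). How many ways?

Stars and bars: C(n+k-1, k-1) = C(29,6).

Final answer: C(29,6) = 475020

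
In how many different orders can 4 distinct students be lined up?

The number of ways to arrange 4 distinct objects is 4!.

Final answer: 4! = 24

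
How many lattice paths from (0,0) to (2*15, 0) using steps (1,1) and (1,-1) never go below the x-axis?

Total monotonic paths to (15,15): C(30,15) = 155117520.
Paths that cross above y=x (reflection bijection): C(30,16) = 145422675.
Valid Dyck paths: 155117520 - 145422675.
(These counts are the Catalan numbers.)

Final answer: C_{15} = 9694845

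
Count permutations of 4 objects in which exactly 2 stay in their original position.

Choose which 2 elements are fixed: C(4,2) = 6.
Derange the remaining 2 using D(j) = (j-1)(D(j-1) + D(j-2)), D(0)=1, D(1)=0: D(2)=1.
Total: 6 x 1.

Final answer: C(4,2) D(2) = 6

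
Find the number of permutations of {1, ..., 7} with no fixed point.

D(n) = (n-1)(D(n-1) + D(n-2)), D(0)=1, D(1)=0.
D(2) = 1 x (0 + 1) = 1
D(3) = 2 x (1 + 0) = 2
D(4) = 3 x (2 + 1) = 9
D(5) = 4 x (9 + 2) = 44
D(6) = 5 x (44 + 9) = 265
D(7) = 6 x (D(6) + D(5)) = 6 x (265 + 44)

Final answer: D(7) = 1854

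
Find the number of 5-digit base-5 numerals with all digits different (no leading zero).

First digit: 4 (nonzero). Second: 4 (not first). Third: 3, etc.
Total: 4 x 4 x 3 x 2 x 1.

Final answer: 96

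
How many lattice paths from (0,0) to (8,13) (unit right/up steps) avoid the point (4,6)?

Total paths to (8,13): C(21,13) = 203490.
Paths through (4,6): C(10,6) x C(11,7) = 69300.
Avoiding (4,6): 203490 - 69300.

Final answer: 134190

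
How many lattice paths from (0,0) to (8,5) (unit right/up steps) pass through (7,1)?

Paths (0,0)->(7,1): C(8,1) = 8.
Paths (7,1)->(8,5): C(5,4) = 5.
By multiplication principle: 8 x 5.

Final answer: 40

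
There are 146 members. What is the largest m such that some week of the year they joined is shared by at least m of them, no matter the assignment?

There are 52 possible values for week of the year they joined. With 146 members and 52 categories, by pigeonhole: ceiling(146/52).

Final answer: 3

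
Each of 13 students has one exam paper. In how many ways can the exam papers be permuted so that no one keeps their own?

Use the recurrence D(n) = (n-1)(D(n-1) + D(n-2)) with D(0)=1, D(1)=0.
D(2) = 1 x (0 + 1) = 1
D(3) = 2 x (1 + 0) = 2
D(4) = 3 x (2 + 1) = 9
D(5) = 4 x (9 + 2) = 44
D(6) = 5 x (44 + 9) = 265
D(7) = 6 x (265 + 44) = 1854
D(8) = 7 x (1854 + 265) = 14833
D(9) = 8 x (14833 + 1854) = 133496
D(10) = 9 x (133496 + 14833) = 1334961
D(11) = 10 x (1334961 + 133496) = 14684570
D(12) = 11 x (14684570 + 1334961) = 176214841
D(13) = 12 x (D(12) + D(11)) = 12 x (176214841 + 14684570)

Final answer: D(13) = 2290792932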